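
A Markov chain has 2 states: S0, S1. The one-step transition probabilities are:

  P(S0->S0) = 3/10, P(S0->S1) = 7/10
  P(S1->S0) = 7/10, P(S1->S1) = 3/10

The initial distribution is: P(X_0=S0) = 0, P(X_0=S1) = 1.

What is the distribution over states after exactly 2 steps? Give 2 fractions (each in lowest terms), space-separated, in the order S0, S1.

Answer: 21/50 29/50

Derivation:
Propagating the distribution step by step (d_{t+1} = d_t * P):
d_0 = (S0=0, S1=1)
  d_1[S0] = 0*3/10 + 1*7/10 = 7/10
  d_1[S1] = 0*7/10 + 1*3/10 = 3/10
d_1 = (S0=7/10, S1=3/10)
  d_2[S0] = 7/10*3/10 + 3/10*7/10 = 21/50
  d_2[S1] = 7/10*7/10 + 3/10*3/10 = 29/50
d_2 = (S0=21/50, S1=29/50)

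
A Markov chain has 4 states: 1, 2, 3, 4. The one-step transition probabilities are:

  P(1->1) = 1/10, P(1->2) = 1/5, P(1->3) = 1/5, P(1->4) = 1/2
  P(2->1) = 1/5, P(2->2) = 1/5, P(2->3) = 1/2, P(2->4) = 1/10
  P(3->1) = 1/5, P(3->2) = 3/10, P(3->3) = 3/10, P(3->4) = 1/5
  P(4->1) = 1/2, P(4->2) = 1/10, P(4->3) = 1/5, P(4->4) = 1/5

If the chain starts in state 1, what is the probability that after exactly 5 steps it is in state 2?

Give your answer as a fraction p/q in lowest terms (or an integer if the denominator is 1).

Computing P^5 by repeated multiplication:
P^1 =
  1: [1/10, 1/5, 1/5, 1/2]
  2: [1/5, 1/5, 1/2, 1/10]
  3: [1/5, 3/10, 3/10, 1/5]
  4: [1/2, 1/10, 1/5, 1/5]
P^2 =
  1: [17/50, 17/100, 7/25, 21/100]
  2: [21/100, 6/25, 31/100, 6/25]
  3: [6/25, 21/100, 8/25, 23/100]
  4: [21/100, 1/5, 1/4, 17/50]
P^3 =
  1: [229/1000, 207/1000, 279/1000, 57/200]
  2: [251/1000, 207/1000, 303/1000, 239/1000]
  3: [49/200, 209/1000, 59/200, 251/1000]
  4: [281/1000, 191/1000, 57/200, 243/1000]
P^4 =
  1: [1313/5000, 997/5000, 29/100, 31/125]
  2: [1233/5000, 129/625, 731/2500, 1273/5000]
  3: [627/2500, 511/2500, 1461/5000, 1263/5000]
  4: [153/625, 1021/5000, 1429/5000, 663/2500]
P^5 =
  1: [12407/50000, 1021/5000, 14441/50000, 6471/25000]
  2: [6293/25000, 10189/50000, 7279/25000, 12667/50000]
  3: [2507/10000, 5099/25000, 14527/50000, 637/2500]
  4: [6377/25000, 10103/50000, 3623/12500, 12651/50000]

(P^5)[1 -> 2] = 1021/5000

Answer: 1021/5000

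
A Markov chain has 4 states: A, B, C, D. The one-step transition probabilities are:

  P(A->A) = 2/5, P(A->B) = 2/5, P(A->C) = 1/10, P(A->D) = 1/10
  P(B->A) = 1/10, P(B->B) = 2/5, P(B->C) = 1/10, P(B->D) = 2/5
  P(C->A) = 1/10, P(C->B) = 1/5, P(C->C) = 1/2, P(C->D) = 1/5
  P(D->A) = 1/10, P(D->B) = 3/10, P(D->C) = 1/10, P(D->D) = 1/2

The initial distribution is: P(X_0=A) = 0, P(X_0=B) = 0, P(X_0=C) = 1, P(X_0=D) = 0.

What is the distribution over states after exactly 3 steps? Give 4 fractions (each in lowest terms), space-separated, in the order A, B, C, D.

Propagating the distribution step by step (d_{t+1} = d_t * P):
d_0 = (A=0, B=0, C=1, D=0)
  d_1[A] = 0*2/5 + 0*1/10 + 1*1/10 + 0*1/10 = 1/10
  d_1[B] = 0*2/5 + 0*2/5 + 1*1/5 + 0*3/10 = 1/5
  d_1[C] = 0*1/10 + 0*1/10 + 1*1/2 + 0*1/10 = 1/2
  d_1[D] = 0*1/10 + 0*2/5 + 1*1/5 + 0*1/2 = 1/5
d_1 = (A=1/10, B=1/5, C=1/2, D=1/5)
  d_2[A] = 1/10*2/5 + 1/5*1/10 + 1/2*1/10 + 1/5*1/10 = 13/100
  d_2[B] = 1/10*2/5 + 1/5*2/5 + 1/2*1/5 + 1/5*3/10 = 7/25
  d_2[C] = 1/10*1/10 + 1/5*1/10 + 1/2*1/2 + 1/5*1/10 = 3/10
  d_2[D] = 1/10*1/10 + 1/5*2/5 + 1/2*1/5 + 1/5*1/2 = 29/100
d_2 = (A=13/100, B=7/25, C=3/10, D=29/100)
  d_3[A] = 13/100*2/5 + 7/25*1/10 + 3/10*1/10 + 29/100*1/10 = 139/1000
  d_3[B] = 13/100*2/5 + 7/25*2/5 + 3/10*1/5 + 29/100*3/10 = 311/1000
  d_3[C] = 13/100*1/10 + 7/25*1/10 + 3/10*1/2 + 29/100*1/10 = 11/50
  d_3[D] = 13/100*1/10 + 7/25*2/5 + 3/10*1/5 + 29/100*1/2 = 33/100
d_3 = (A=139/1000, B=311/1000, C=11/50, D=33/100)

Answer: 139/1000 311/1000 11/50 33/100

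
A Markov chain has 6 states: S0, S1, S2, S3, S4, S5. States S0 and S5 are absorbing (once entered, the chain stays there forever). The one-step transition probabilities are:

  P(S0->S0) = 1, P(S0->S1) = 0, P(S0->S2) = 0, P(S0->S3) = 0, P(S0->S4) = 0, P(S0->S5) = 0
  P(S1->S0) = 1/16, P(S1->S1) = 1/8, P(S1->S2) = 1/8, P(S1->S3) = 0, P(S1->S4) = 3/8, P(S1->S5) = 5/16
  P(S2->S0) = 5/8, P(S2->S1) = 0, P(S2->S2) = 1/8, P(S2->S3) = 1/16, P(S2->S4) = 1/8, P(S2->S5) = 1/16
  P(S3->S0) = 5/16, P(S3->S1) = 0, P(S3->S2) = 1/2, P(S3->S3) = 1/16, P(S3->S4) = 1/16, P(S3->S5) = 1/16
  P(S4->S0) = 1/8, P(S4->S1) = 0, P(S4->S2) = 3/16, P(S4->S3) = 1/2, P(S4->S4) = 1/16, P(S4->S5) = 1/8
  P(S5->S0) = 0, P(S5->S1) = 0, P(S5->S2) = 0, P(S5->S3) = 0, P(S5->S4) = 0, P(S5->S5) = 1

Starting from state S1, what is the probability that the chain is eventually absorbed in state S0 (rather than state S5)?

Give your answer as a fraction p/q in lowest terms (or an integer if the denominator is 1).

Answer: 19885/37758

Derivation:
Let a_i = P(absorbed in S0 | start in state i).
Boundary conditions: a_S0 = 1, a_S5 = 0.
For each transient state i, a_i = sum_j P(i->j) * a_j:
  a_S1 = 1/16*a_S0 + 1/8*a_S1 + 1/8*a_S2 + 0*a_S3 + 3/8*a_S4 + 5/16*a_S5
  a_S2 = 5/8*a_S0 + 0*a_S1 + 1/8*a_S2 + 1/16*a_S3 + 1/8*a_S4 + 1/16*a_S5
  a_S3 = 5/16*a_S0 + 0*a_S1 + 1/2*a_S2 + 1/16*a_S3 + 1/16*a_S4 + 1/16*a_S5
  a_S4 = 1/8*a_S0 + 0*a_S1 + 3/16*a_S2 + 1/2*a_S3 + 1/16*a_S4 + 1/8*a_S5

Substituting a_S0 = 1 and a_S5 = 0, rearrange to (I - Q) a = r where r[i] = P(i -> S0):
  [7/8, -1/8, 0, -3/8] . (a_S1, a_S2, a_S3, a_S4) = 1/16
  [0, 7/8, -1/16, -1/8] . (a_S1, a_S2, a_S3, a_S4) = 5/8
  [0, -1/2, 15/16, -1/16] . (a_S1, a_S2, a_S3, a_S4) = 5/16
  [0, -3/16, -1/2, 15/16] . (a_S1, a_S2, a_S3, a_S4) = 1/8

Solving yields:
  a_S1 = 19885/37758
  a_S2 = 77/87
  a_S3 = 770/899
  a_S4 = 2069/2697

Starting state is S1, so the absorption probability is a_S1 = 19885/37758.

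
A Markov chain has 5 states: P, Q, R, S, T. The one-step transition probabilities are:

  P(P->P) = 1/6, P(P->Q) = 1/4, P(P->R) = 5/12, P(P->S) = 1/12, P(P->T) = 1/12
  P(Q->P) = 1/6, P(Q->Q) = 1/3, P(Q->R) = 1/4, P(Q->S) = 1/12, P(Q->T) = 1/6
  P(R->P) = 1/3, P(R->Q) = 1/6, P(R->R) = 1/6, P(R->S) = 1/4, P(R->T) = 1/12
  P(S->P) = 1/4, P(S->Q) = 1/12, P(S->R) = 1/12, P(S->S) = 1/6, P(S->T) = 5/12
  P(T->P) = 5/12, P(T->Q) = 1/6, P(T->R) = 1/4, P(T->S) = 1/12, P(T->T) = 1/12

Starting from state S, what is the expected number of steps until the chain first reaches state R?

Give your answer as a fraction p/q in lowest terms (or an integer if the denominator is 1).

Answer: 3468/811

Derivation:
Let h_i = expected steps to first reach R from state i.
Boundary: h_R = 0.
First-step equations for the other states:
  h_P = 1 + 1/6*h_P + 1/4*h_Q + 5/12*h_R + 1/12*h_S + 1/12*h_T
  h_Q = 1 + 1/6*h_P + 1/3*h_Q + 1/4*h_R + 1/12*h_S + 1/6*h_T
  h_S = 1 + 1/4*h_P + 1/12*h_Q + 1/12*h_R + 1/6*h_S + 5/12*h_T
  h_T = 1 + 5/12*h_P + 1/6*h_Q + 1/4*h_R + 1/12*h_S + 1/12*h_T

Substituting h_R = 0 and rearranging gives the linear system (I - Q) h = 1:
  [5/6, -1/4, -1/12, -1/12] . (h_P, h_Q, h_S, h_T) = 1
  [-1/6, 2/3, -1/12, -1/6] . (h_P, h_Q, h_S, h_T) = 1
  [-1/4, -1/12, 5/6, -5/12] . (h_P, h_Q, h_S, h_T) = 1
  [-5/12, -1/6, -1/12, 11/12] . (h_P, h_Q, h_S, h_T) = 1

Solving yields:
  h_P = 2508/811
  h_Q = 20988/5677
  h_S = 3468/811
  h_T = 20196/5677

Starting state is S, so the expected hitting time is h_S = 3468/811.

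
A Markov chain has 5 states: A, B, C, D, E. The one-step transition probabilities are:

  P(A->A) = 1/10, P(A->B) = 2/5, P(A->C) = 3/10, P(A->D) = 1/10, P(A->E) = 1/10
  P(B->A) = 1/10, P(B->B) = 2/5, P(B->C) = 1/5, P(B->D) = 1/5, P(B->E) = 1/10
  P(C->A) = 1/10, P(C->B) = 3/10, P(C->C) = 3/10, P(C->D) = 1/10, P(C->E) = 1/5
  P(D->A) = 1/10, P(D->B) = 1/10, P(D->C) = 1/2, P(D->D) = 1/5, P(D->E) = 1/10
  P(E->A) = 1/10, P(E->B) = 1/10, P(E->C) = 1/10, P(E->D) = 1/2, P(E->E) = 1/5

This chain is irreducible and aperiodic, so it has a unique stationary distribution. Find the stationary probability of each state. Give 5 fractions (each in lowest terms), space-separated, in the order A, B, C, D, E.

Answer: 1/10 112/419 2393/8380 428/2095 1197/8380

Derivation:
The stationary distribution satisfies pi = pi * P, i.e.:
  pi_A = 1/10*pi_A + 1/10*pi_B + 1/10*pi_C + 1/10*pi_D + 1/10*pi_E
  pi_B = 2/5*pi_A + 2/5*pi_B + 3/10*pi_C + 1/10*pi_D + 1/10*pi_E
  pi_C = 3/10*pi_A + 1/5*pi_B + 3/10*pi_C + 1/2*pi_D + 1/10*pi_E
  pi_D = 1/10*pi_A + 1/5*pi_B + 1/10*pi_C + 1/5*pi_D + 1/2*pi_E
  pi_E = 1/10*pi_A + 1/10*pi_B + 1/5*pi_C + 1/10*pi_D + 1/5*pi_E
with normalization: pi_A + pi_B + pi_C + pi_D + pi_E = 1.

Using the first 4 balance equations plus normalization, the linear system A*pi = b is:
  [-9/10, 1/10, 1/10, 1/10, 1/10] . pi = 0
  [2/5, -3/5, 3/10, 1/10, 1/10] . pi = 0
  [3/10, 1/5, -7/10, 1/2, 1/10] . pi = 0
  [1/10, 1/5, 1/10, -4/5, 1/2] . pi = 0
  [1, 1, 1, 1, 1] . pi = 1

Solving yields:
  pi_A = 1/10
  pi_B = 112/419
  pi_C = 2393/8380
  pi_D = 428/2095
  pi_E = 1197/8380

Verification (pi * P):
  1/10*1/10 + 112/419*1/10 + 2393/8380*1/10 + 428/2095*1/10 + 1197/8380*1/10 = 1/10 = pi_A  (ok)
  1/10*2/5 + 112/419*2/5 + 2393/8380*3/10 + 428/2095*1/10 + 1197/8380*1/10 = 112/419 = pi_B  (ok)
  1/10*3/10 + 112/419*1/5 + 2393/8380*3/10 + 428/2095*1/2 + 1197/8380*1/10 = 2393/8380 = pi_C  (ok)
  1/10*1/10 + 112/419*1/5 + 2393/8380*1/10 + 428/2095*1/5 + 1197/8380*1/2 = 428/2095 = pi_D  (ok)
  1/10*1/10 + 112/419*1/10 + 2393/8380*1/5 + 428/2095*1/10 + 1197/8380*1/5 = 1197/8380 = pi_E  (ok)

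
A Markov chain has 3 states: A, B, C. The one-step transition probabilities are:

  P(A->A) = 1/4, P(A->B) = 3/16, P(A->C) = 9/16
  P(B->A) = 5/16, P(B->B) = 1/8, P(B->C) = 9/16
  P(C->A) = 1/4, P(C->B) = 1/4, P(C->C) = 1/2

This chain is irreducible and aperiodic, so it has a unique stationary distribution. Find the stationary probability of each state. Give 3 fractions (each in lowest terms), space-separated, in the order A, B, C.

The stationary distribution satisfies pi = pi * P, i.e.:
  pi_A = 1/4*pi_A + 5/16*pi_B + 1/4*pi_C
  pi_B = 3/16*pi_A + 1/8*pi_B + 1/4*pi_C
  pi_C = 9/16*pi_A + 9/16*pi_B + 1/2*pi_C
with normalization: pi_A + pi_B + pi_C = 1.

Using the first 2 balance equations plus normalization, the linear system A*pi = b is:
  [-3/4, 5/16, 1/4] . pi = 0
  [3/16, -7/8, 1/4] . pi = 0
  [1, 1, 1] . pi = 1

Solving yields:
  pi_A = 76/289
  pi_B = 60/289
  pi_C = 9/17

Verification (pi * P):
  76/289*1/4 + 60/289*5/16 + 9/17*1/4 = 76/289 = pi_A  (ok)
  76/289*3/16 + 60/289*1/8 + 9/17*1/4 = 60/289 = pi_B  (ok)
  76/289*9/16 + 60/289*9/16 + 9/17*1/2 = 9/17 = pi_C  (ok)

Answer: 76/289 60/289 9/17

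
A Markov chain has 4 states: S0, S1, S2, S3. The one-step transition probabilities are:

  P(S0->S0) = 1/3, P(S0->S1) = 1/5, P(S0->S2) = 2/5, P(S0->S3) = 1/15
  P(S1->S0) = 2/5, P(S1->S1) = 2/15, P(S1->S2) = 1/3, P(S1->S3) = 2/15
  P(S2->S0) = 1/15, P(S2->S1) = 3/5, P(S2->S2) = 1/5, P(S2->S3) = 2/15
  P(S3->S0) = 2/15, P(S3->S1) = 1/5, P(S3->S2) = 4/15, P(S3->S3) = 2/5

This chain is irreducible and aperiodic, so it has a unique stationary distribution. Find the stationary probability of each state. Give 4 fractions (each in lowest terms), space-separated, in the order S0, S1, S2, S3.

Answer: 721/2984 447/1492 223/746 477/2984

Derivation:
The stationary distribution satisfies pi = pi * P, i.e.:
  pi_S0 = 1/3*pi_S0 + 2/5*pi_S1 + 1/15*pi_S2 + 2/15*pi_S3
  pi_S1 = 1/5*pi_S0 + 2/15*pi_S1 + 3/5*pi_S2 + 1/5*pi_S3
  pi_S2 = 2/5*pi_S0 + 1/3*pi_S1 + 1/5*pi_S2 + 4/15*pi_S3
  pi_S3 = 1/15*pi_S0 + 2/15*pi_S1 + 2/15*pi_S2 + 2/5*pi_S3
with normalization: pi_S0 + pi_S1 + pi_S2 + pi_S3 = 1.

Using the first 3 balance equations plus normalization, the linear system A*pi = b is:
  [-2/3, 2/5, 1/15, 2/15] . pi = 0
  [1/5, -13/15, 3/5, 1/5] . pi = 0
  [2/5, 1/3, -4/5, 4/15] . pi = 0
  [1, 1, 1, 1] . pi = 1

Solving yields:
  pi_S0 = 721/2984
  pi_S1 = 447/1492
  pi_S2 = 223/746
  pi_S3 = 477/2984

Verification (pi * P):
  721/2984*1/3 + 447/1492*2/5 + 223/746*1/15 + 477/2984*2/15 = 721/2984 = pi_S0  (ok)
  721/2984*1/5 + 447/1492*2/15 + 223/746*3/5 + 477/2984*1/5 = 447/1492 = pi_S1  (ok)
  721/2984*2/5 + 447/1492*1/3 + 223/746*1/5 + 477/2984*4/15 = 223/746 = pi_S2  (ok)
  721/2984*1/15 + 447/1492*2/15 + 223/746*2/15 + 477/2984*2/5 = 477/2984 = pi_S3  (ok)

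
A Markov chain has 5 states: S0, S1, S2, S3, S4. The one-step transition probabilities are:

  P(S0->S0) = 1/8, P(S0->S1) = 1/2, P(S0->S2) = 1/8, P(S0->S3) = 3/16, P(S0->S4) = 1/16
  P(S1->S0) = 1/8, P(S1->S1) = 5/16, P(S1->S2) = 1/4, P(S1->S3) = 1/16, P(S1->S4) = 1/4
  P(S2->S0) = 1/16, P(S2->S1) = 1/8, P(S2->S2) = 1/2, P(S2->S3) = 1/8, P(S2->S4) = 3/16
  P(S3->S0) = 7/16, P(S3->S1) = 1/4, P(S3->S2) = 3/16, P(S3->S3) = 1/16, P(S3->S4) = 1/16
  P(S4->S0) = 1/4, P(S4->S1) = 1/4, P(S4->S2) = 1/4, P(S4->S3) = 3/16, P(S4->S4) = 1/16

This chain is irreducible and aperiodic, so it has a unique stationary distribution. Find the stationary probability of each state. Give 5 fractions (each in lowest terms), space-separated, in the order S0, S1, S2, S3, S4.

Answer: 9543/58612 3965/14653 4340/14653 3521/29306 8807/58612

Derivation:
The stationary distribution satisfies pi = pi * P, i.e.:
  pi_S0 = 1/8*pi_S0 + 1/8*pi_S1 + 1/16*pi_S2 + 7/16*pi_S3 + 1/4*pi_S4
  pi_S1 = 1/2*pi_S0 + 5/16*pi_S1 + 1/8*pi_S2 + 1/4*pi_S3 + 1/4*pi_S4
  pi_S2 = 1/8*pi_S0 + 1/4*pi_S1 + 1/2*pi_S2 + 3/16*pi_S3 + 1/4*pi_S4
  pi_S3 = 3/16*pi_S0 + 1/16*pi_S1 + 1/8*pi_S2 + 1/16*pi_S3 + 3/16*pi_S4
  pi_S4 = 1/16*pi_S0 + 1/4*pi_S1 + 3/16*pi_S2 + 1/16*pi_S3 + 1/16*pi_S4
with normalization: pi_S0 + pi_S1 + pi_S2 + pi_S3 + pi_S4 = 1.

Using the first 4 balance equations plus normalization, the linear system A*pi = b is:
  [-7/8, 1/8, 1/16, 7/16, 1/4] . pi = 0
  [1/2, -11/16, 1/8, 1/4, 1/4] . pi = 0
  [1/8, 1/4, -1/2, 3/16, 1/4] . pi = 0
  [3/16, 1/16, 1/8, -15/16, 3/16] . pi = 0
  [1, 1, 1, 1, 1] . pi = 1

Solving yields:
  pi_S0 = 9543/58612
  pi_S1 = 3965/14653
  pi_S2 = 4340/14653
  pi_S3 = 3521/29306
  pi_S4 = 8807/58612

Verification (pi * P):
  9543/58612*1/8 + 3965/14653*1/8 + 4340/14653*1/16 + 3521/29306*7/16 + 8807/58612*1/4 = 9543/58612 = pi_S0  (ok)
  9543/58612*1/2 + 3965/14653*5/16 + 4340/14653*1/8 + 3521/29306*1/4 + 8807/58612*1/4 = 3965/14653 = pi_S1  (ok)
  9543/58612*1/8 + 3965/14653*1/4 + 4340/14653*1/2 + 3521/29306*3/16 + 8807/58612*1/4 = 4340/14653 = pi_S2  (ok)
  9543/58612*3/16 + 3965/14653*1/16 + 4340/14653*1/8 + 3521/29306*1/16 + 8807/58612*3/16 = 3521/29306 = pi_S3  (ok)
  9543/58612*1/16 + 3965/14653*1/4 + 4340/14653*3/16 + 3521/29306*1/16 + 8807/58612*1/16 = 8807/58612 = pi_S4  (ok)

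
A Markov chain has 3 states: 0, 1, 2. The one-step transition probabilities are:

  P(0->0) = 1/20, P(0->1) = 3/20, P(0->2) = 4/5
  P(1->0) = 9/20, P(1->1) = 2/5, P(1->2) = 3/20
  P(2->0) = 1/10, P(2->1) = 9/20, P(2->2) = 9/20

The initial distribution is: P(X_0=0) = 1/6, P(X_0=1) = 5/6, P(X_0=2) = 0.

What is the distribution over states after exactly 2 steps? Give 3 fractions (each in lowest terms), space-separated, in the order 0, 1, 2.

Propagating the distribution step by step (d_{t+1} = d_t * P):
d_0 = (0=1/6, 1=5/6, 2=0)
  d_1[0] = 1/6*1/20 + 5/6*9/20 + 0*1/10 = 23/60
  d_1[1] = 1/6*3/20 + 5/6*2/5 + 0*9/20 = 43/120
  d_1[2] = 1/6*4/5 + 5/6*3/20 + 0*9/20 = 31/120
d_1 = (0=23/60, 1=43/120, 2=31/120)
  d_2[0] = 23/60*1/20 + 43/120*9/20 + 31/120*1/10 = 33/160
  d_2[1] = 23/60*3/20 + 43/120*2/5 + 31/120*9/20 = 761/2400
  d_2[2] = 23/60*4/5 + 43/120*3/20 + 31/120*9/20 = 143/300
d_2 = (0=33/160, 1=761/2400, 2=143/300)

Answer: 33/160 761/2400 143/300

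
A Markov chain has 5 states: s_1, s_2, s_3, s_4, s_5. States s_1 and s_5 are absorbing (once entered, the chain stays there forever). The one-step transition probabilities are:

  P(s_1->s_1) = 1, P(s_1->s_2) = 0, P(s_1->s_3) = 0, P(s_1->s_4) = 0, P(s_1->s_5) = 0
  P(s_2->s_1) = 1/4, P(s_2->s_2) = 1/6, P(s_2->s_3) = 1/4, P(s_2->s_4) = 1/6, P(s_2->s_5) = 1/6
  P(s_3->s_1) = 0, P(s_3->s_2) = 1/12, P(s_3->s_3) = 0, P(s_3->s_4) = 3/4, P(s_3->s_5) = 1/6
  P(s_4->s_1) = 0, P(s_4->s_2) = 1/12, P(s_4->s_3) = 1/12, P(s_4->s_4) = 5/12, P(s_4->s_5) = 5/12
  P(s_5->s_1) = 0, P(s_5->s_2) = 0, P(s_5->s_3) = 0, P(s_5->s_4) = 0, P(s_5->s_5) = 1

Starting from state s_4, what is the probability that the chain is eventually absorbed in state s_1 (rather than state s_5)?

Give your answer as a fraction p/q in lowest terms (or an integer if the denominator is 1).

Let a_i = P(absorbed in s_1 | start in state i).
Boundary conditions: a_s_1 = 1, a_s_5 = 0.
For each transient state i, a_i = sum_j P(i->j) * a_j:
  a_s_2 = 1/4*a_s_1 + 1/6*a_s_2 + 1/4*a_s_3 + 1/6*a_s_4 + 1/6*a_s_5
  a_s_3 = 0*a_s_1 + 1/12*a_s_2 + 0*a_s_3 + 3/4*a_s_4 + 1/6*a_s_5
  a_s_4 = 0*a_s_1 + 1/12*a_s_2 + 1/12*a_s_3 + 5/12*a_s_4 + 5/12*a_s_5

Substituting a_s_1 = 1 and a_s_5 = 0, rearrange to (I - Q) a = r where r[i] = P(i -> s_1):
  [5/6, -1/4, -1/6] . (a_s_2, a_s_3, a_s_4) = 1/4
  [-1/12, 1, -3/4] . (a_s_2, a_s_3, a_s_4) = 0
  [-1/12, -1/12, 7/12] . (a_s_2, a_s_3, a_s_4) = 0

Solving yields:
  a_s_2 = 225/676
  a_s_3 = 12/169
  a_s_4 = 3/52

Starting state is s_4, so the absorption probability is a_s_4 = 3/52.

Answer: 3/52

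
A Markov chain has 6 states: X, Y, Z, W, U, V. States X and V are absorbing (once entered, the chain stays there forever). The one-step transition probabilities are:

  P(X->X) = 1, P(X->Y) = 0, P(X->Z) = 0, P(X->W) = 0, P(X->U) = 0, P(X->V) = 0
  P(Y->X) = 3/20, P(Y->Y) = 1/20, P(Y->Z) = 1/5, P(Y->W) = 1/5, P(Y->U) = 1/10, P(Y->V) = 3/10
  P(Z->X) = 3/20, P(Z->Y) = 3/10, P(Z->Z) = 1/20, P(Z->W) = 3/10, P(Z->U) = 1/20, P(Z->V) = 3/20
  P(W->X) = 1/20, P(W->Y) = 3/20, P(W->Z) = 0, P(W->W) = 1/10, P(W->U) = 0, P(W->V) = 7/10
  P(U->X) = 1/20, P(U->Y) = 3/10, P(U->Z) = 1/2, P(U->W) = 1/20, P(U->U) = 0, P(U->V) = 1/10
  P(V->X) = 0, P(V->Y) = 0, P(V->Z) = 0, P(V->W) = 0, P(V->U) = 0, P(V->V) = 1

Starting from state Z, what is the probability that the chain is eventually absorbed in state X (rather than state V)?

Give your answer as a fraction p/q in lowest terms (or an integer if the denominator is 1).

Let a_i = P(absorbed in X | start in state i).
Boundary conditions: a_X = 1, a_V = 0.
For each transient state i, a_i = sum_j P(i->j) * a_j:
  a_Y = 3/20*a_X + 1/20*a_Y + 1/5*a_Z + 1/5*a_W + 1/10*a_U + 3/10*a_V
  a_Z = 3/20*a_X + 3/10*a_Y + 1/20*a_Z + 3/10*a_W + 1/20*a_U + 3/20*a_V
  a_W = 1/20*a_X + 3/20*a_Y + 0*a_Z + 1/10*a_W + 0*a_U + 7/10*a_V
  a_U = 1/20*a_X + 3/10*a_Y + 1/2*a_Z + 1/20*a_W + 0*a_U + 1/10*a_V

Substituting a_X = 1 and a_V = 0, rearrange to (I - Q) a = r where r[i] = P(i -> X):
  [19/20, -1/5, -1/5, -1/10] . (a_Y, a_Z, a_W, a_U) = 3/20
  [-3/10, 19/20, -3/10, -1/20] . (a_Y, a_Z, a_W, a_U) = 3/20
  [-3/20, 0, 9/10, 0] . (a_Y, a_Z, a_W, a_U) = 1/20
  [-3/10, -1/2, -1/20, 1] . (a_Y, a_Z, a_W, a_U) = 1/20

Solving yields:
  a_Y = 14129/52419
  a_Z = 15176/52419
  a_W = 5267/52419
  a_U = 14711/52419

Starting state is Z, so the absorption probability is a_Z = 15176/52419.

Answer: 15176/52419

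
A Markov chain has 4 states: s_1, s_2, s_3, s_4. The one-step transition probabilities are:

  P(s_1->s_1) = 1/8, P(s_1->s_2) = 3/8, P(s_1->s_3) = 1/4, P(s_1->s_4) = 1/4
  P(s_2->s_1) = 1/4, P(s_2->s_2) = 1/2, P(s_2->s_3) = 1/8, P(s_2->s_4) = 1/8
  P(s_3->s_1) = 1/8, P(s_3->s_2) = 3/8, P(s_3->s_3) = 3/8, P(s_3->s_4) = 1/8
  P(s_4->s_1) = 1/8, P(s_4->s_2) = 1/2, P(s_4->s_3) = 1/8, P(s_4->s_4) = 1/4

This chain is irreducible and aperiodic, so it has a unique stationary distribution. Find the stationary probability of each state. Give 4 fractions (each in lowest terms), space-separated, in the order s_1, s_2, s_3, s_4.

The stationary distribution satisfies pi = pi * P, i.e.:
  pi_s_1 = 1/8*pi_s_1 + 1/4*pi_s_2 + 1/8*pi_s_3 + 1/8*pi_s_4
  pi_s_2 = 3/8*pi_s_1 + 1/2*pi_s_2 + 3/8*pi_s_3 + 1/2*pi_s_4
  pi_s_3 = 1/4*pi_s_1 + 1/8*pi_s_2 + 3/8*pi_s_3 + 1/8*pi_s_4
  pi_s_4 = 1/4*pi_s_1 + 1/8*pi_s_2 + 1/8*pi_s_3 + 1/4*pi_s_4
with normalization: pi_s_1 + pi_s_2 + pi_s_3 + pi_s_4 = 1.

Using the first 3 balance equations plus normalization, the linear system A*pi = b is:
  [-7/8, 1/4, 1/8, 1/8] . pi = 0
  [3/8, -1/2, 3/8, 1/2] . pi = 0
  [1/4, 1/8, -5/8, 1/8] . pi = 0
  [1, 1, 1, 1] . pi = 1

Solving yields:
  pi_s_1 = 71/391
  pi_s_2 = 177/391
  pi_s_3 = 77/391
  pi_s_4 = 66/391

Verification (pi * P):
  71/391*1/8 + 177/391*1/4 + 77/391*1/8 + 66/391*1/8 = 71/391 = pi_s_1  (ok)
  71/391*3/8 + 177/391*1/2 + 77/391*3/8 + 66/391*1/2 = 177/391 = pi_s_2  (ok)
  71/391*1/4 + 177/391*1/8 + 77/391*3/8 + 66/391*1/8 = 77/391 = pi_s_3  (ok)
  71/391*1/4 + 177/391*1/8 + 77/391*1/8 + 66/391*1/4 = 66/391 = pi_s_4  (ok)

Answer: 71/391 177/391 77/391 66/391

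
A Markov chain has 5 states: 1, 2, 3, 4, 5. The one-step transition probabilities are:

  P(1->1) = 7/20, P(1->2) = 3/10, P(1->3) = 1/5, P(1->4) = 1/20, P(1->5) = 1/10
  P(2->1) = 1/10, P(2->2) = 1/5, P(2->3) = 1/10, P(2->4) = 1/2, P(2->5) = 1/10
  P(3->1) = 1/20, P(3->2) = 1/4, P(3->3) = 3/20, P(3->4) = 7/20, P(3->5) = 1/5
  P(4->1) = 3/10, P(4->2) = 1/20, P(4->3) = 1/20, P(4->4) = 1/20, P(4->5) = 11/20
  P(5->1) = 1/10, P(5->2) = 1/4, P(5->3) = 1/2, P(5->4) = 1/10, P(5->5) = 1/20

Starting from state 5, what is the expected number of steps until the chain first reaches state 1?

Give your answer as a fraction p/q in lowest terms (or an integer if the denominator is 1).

Answer: 33890/4519

Derivation:
Let h_i = expected steps to first reach 1 from state i.
Boundary: h_1 = 0.
First-step equations for the other states:
  h_2 = 1 + 1/10*h_1 + 1/5*h_2 + 1/10*h_3 + 1/2*h_4 + 1/10*h_5
  h_3 = 1 + 1/20*h_1 + 1/4*h_2 + 3/20*h_3 + 7/20*h_4 + 1/5*h_5
  h_4 = 1 + 3/10*h_1 + 1/20*h_2 + 1/20*h_3 + 1/20*h_4 + 11/20*h_5
  h_5 = 1 + 1/10*h_1 + 1/4*h_2 + 1/2*h_3 + 1/10*h_4 + 1/20*h_5

Substituting h_1 = 0 and rearranging gives the linear system (I - Q) h = 1:
  [4/5, -1/10, -1/2, -1/10] . (h_2, h_3, h_4, h_5) = 1
  [-1/4, 17/20, -7/20, -1/5] . (h_2, h_3, h_4, h_5) = 1
  [-1/20, -1/20, 19/20, -11/20] . (h_2, h_3, h_4, h_5) = 1
  [-1/4, -1/2, -1/10, 19/20] . (h_2, h_3, h_4, h_5) = 1

Solving yields:
  h_2 = 31530/4519
  h_3 = 68045/9038
  h_4 = 55655/9038
  h_5 = 33890/4519

Starting state is 5, so the expected hitting time is h_5 = 33890/4519.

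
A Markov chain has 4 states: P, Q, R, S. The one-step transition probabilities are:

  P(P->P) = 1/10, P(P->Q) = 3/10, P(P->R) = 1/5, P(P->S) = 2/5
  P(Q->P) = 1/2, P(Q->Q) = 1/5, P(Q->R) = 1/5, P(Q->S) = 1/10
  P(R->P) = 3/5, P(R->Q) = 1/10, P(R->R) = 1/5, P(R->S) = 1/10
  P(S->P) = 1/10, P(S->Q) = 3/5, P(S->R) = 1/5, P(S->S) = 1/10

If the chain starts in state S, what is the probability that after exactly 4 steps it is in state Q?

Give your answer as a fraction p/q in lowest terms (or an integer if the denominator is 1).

Computing P^4 by repeated multiplication:
P^1 =
  P: [1/10, 3/10, 1/5, 2/5]
  Q: [1/2, 1/5, 1/5, 1/10]
  R: [3/5, 1/10, 1/5, 1/10]
  S: [1/10, 3/5, 1/5, 1/10]
P^2 =
  P: [8/25, 7/20, 1/5, 13/100]
  Q: [7/25, 27/100, 1/5, 1/4]
  R: [6/25, 7/25, 1/5, 7/25]
  S: [11/25, 23/100, 1/5, 13/100]
P^3 =
  P: [17/50, 33/125, 1/5, 49/250]
  Q: [77/250, 77/250, 1/5, 23/125]
  R: [39/125, 79/250, 1/5, 43/250]
  S: [73/250, 69/250, 1/5, 29/125]
P^4 =
  P: [191/625, 731/2500, 1/5, 101/500]
  Q: [202/625, 711/2500, 1/5, 481/2500]
  R: [204/625, 7/25, 1/5, 121/625]
  S: [194/625, 151/500, 1/5, 469/2500]

(P^4)[S -> Q] = 151/500

Answer: 151/500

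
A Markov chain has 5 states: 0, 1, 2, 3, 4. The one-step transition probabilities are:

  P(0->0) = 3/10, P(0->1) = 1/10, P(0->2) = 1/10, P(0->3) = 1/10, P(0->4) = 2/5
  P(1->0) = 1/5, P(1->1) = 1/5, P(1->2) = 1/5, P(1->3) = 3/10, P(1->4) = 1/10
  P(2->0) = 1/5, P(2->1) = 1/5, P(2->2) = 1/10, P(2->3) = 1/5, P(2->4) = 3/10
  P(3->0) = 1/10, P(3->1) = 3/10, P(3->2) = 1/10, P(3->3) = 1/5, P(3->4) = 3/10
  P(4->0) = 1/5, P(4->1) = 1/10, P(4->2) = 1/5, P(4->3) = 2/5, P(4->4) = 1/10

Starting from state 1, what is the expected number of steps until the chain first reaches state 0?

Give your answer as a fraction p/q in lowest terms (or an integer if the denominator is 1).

Answer: 2360/407

Derivation:
Let h_i = expected steps to first reach 0 from state i.
Boundary: h_0 = 0.
First-step equations for the other states:
  h_1 = 1 + 1/5*h_0 + 1/5*h_1 + 1/5*h_2 + 3/10*h_3 + 1/10*h_4
  h_2 = 1 + 1/5*h_0 + 1/5*h_1 + 1/10*h_2 + 1/5*h_3 + 3/10*h_4
  h_3 = 1 + 1/10*h_0 + 3/10*h_1 + 1/10*h_2 + 1/5*h_3 + 3/10*h_4
  h_4 = 1 + 1/5*h_0 + 1/10*h_1 + 1/5*h_2 + 2/5*h_3 + 1/10*h_4

Substituting h_0 = 0 and rearranging gives the linear system (I - Q) h = 1:
  [4/5, -1/5, -3/10, -1/10] . (h_1, h_2, h_3, h_4) = 1
  [-1/5, 9/10, -1/5, -3/10] . (h_1, h_2, h_3, h_4) = 1
  [-3/10, -1/10, 4/5, -3/10] . (h_1, h_2, h_3, h_4) = 1
  [-1/10, -1/5, -2/5, 9/10] . (h_1, h_2, h_3, h_4) = 1

Solving yields:
  h_1 = 2360/407
  h_2 = 2344/407
  h_3 = 2580/407
  h_4 = 2382/407

Starting state is 1, so the expected hitting time is h_1 = 2360/407.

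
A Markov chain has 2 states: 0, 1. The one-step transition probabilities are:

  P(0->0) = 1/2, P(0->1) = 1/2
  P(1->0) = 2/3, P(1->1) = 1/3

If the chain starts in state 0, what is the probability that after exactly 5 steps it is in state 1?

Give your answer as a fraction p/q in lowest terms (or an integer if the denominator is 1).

Answer: 1111/2592

Derivation:
Computing P^5 by repeated multiplication:
P^1 =
  0: [1/2, 1/2]
  1: [2/3, 1/3]
P^2 =
  0: [7/12, 5/12]
  1: [5/9, 4/9]
P^3 =
  0: [41/72, 31/72]
  1: [31/54, 23/54]
P^4 =
  0: [247/432, 185/432]
  1: [185/324, 139/324]
P^5 =
  0: [1481/2592, 1111/2592]
  1: [1111/1944, 833/1944]

(P^5)[0 -> 1] = 1111/2592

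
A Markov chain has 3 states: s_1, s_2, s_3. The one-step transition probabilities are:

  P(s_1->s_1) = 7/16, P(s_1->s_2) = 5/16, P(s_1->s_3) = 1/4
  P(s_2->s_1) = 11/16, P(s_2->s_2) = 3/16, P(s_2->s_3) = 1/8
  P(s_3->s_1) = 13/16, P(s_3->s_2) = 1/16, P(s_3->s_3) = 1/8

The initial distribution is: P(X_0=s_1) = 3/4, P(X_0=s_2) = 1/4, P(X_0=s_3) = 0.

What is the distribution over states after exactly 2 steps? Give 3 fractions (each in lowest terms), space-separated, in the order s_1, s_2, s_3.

Propagating the distribution step by step (d_{t+1} = d_t * P):
d_0 = (s_1=3/4, s_2=1/4, s_3=0)
  d_1[s_1] = 3/4*7/16 + 1/4*11/16 + 0*13/16 = 1/2
  d_1[s_2] = 3/4*5/16 + 1/4*3/16 + 0*1/16 = 9/32
  d_1[s_3] = 3/4*1/4 + 1/4*1/8 + 0*1/8 = 7/32
d_1 = (s_1=1/2, s_2=9/32, s_3=7/32)
  d_2[s_1] = 1/2*7/16 + 9/32*11/16 + 7/32*13/16 = 151/256
  d_2[s_2] = 1/2*5/16 + 9/32*3/16 + 7/32*1/16 = 57/256
  d_2[s_3] = 1/2*1/4 + 9/32*1/8 + 7/32*1/8 = 3/16
d_2 = (s_1=151/256, s_2=57/256, s_3=3/16)

Answer: 151/256 57/256 3/16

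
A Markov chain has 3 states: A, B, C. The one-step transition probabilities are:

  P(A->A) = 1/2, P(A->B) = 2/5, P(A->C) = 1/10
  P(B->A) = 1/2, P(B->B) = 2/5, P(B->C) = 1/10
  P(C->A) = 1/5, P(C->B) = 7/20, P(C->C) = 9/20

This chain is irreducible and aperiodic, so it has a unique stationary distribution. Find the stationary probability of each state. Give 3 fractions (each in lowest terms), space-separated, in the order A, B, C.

The stationary distribution satisfies pi = pi * P, i.e.:
  pi_A = 1/2*pi_A + 1/2*pi_B + 1/5*pi_C
  pi_B = 2/5*pi_A + 2/5*pi_B + 7/20*pi_C
  pi_C = 1/10*pi_A + 1/10*pi_B + 9/20*pi_C
with normalization: pi_A + pi_B + pi_C = 1.

Using the first 2 balance equations plus normalization, the linear system A*pi = b is:
  [-1/2, 1/2, 1/5] . pi = 0
  [2/5, -3/5, 7/20] . pi = 0
  [1, 1, 1] . pi = 1

Solving yields:
  pi_A = 59/130
  pi_B = 51/130
  pi_C = 2/13

Verification (pi * P):
  59/130*1/2 + 51/130*1/2 + 2/13*1/5 = 59/130 = pi_A  (ok)
  59/130*2/5 + 51/130*2/5 + 2/13*7/20 = 51/130 = pi_B  (ok)
  59/130*1/10 + 51/130*1/10 + 2/13*9/20 = 2/13 = pi_C  (ok)

Answer: 59/130 51/130 2/13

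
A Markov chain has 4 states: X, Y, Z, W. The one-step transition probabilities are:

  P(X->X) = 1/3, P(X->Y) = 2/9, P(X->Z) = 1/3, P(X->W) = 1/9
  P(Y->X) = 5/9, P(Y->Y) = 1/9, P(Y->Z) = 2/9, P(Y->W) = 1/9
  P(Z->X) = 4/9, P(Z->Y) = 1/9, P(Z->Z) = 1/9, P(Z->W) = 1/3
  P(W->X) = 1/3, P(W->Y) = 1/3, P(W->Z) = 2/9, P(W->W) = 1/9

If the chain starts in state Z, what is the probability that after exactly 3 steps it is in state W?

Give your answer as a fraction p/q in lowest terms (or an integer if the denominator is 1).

Computing P^3 by repeated multiplication:
P^1 =
  X: [1/3, 2/9, 1/3, 1/9]
  Y: [5/9, 1/9, 2/9, 1/9]
  Z: [4/9, 1/9, 1/9, 1/3]
  W: [1/3, 1/3, 2/9, 1/9]
P^2 =
  X: [34/81, 14/81, 2/9, 5/27]
  Y: [31/81, 16/81, 7/27, 13/81]
  Z: [10/27, 19/81, 7/27, 11/81]
  W: [35/81, 14/81, 19/81, 13/81]
P^3 =
  X: [289/729, 145/729, 178/729, 13/81]
  Y: [296/729, 46/243, 172/729, 41/243]
  Z: [302/729, 133/729, 19/81, 41/243]
  W: [290/729, 142/729, 178/729, 119/729]

(P^3)[Z -> W] = 41/243

Answer: 41/243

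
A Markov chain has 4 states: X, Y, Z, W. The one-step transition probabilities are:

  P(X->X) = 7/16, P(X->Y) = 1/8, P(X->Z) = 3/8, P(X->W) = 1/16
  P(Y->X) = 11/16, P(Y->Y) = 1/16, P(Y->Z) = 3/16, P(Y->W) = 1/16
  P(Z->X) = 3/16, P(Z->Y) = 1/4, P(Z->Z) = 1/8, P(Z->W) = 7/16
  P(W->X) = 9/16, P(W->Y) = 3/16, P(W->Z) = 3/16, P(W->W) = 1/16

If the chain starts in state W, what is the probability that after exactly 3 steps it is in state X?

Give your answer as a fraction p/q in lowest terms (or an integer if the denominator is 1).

Answer: 429/1024

Derivation:
Computing P^3 by repeated multiplication:
P^1 =
  X: [7/16, 1/8, 3/8, 1/16]
  Y: [11/16, 1/16, 3/16, 1/16]
  Z: [3/16, 1/4, 1/8, 7/16]
  W: [9/16, 3/16, 3/16, 1/16]
P^2 =
  X: [49/128, 43/256, 63/256, 13/64]
  Y: [53/128, 19/128, 39/128, 17/128]
  Z: [67/128, 39/256, 55/256, 7/64]
  W: [57/128, 9/64, 9/32, 17/128]
P^3 =
  X: [227/512, 647/4096, 999/4096, 317/2048]
  Y: [425/1024, 83/512, 63/256, 181/1024]
  Z: [223/512, 611/4096, 1115/4096, 293/2048]
  W: [429/1024, 327/2048, 519/2048, 43/256]

(P^3)[W -> X] = 429/1024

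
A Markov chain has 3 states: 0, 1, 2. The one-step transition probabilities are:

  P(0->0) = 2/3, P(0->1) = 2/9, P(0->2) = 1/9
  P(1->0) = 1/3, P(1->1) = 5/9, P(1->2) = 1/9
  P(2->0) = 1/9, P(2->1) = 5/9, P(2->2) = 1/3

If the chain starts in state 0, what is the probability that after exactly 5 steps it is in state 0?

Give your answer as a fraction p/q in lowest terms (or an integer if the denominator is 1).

Computing P^5 by repeated multiplication:
P^1 =
  0: [2/3, 2/9, 1/9]
  1: [1/3, 5/9, 1/9]
  2: [1/9, 5/9, 1/3]
P^2 =
  0: [43/81, 1/3, 11/81]
  1: [34/81, 4/9, 11/81]
  2: [8/27, 14/27, 5/27]
P^3 =
  0: [350/729, 92/243, 103/729]
  1: [323/729, 101/243, 103/729]
  2: [95/243, 37/81, 37/243]
P^4 =
  0: [3031/6561, 865/2187, 935/6561]
  1: [2950/6561, 892/2187, 935/6561]
  2: [940/2187, 310/729, 317/2187]
P^5 =
  0: [26906/59049, 7904/19683, 8431/59049]
  1: [26663/59049, 7985/19683, 8431/59049]
  2: [8747/19683, 2705/6561, 2821/19683]

(P^5)[0 -> 0] = 26906/59049

Answer: 26906/59049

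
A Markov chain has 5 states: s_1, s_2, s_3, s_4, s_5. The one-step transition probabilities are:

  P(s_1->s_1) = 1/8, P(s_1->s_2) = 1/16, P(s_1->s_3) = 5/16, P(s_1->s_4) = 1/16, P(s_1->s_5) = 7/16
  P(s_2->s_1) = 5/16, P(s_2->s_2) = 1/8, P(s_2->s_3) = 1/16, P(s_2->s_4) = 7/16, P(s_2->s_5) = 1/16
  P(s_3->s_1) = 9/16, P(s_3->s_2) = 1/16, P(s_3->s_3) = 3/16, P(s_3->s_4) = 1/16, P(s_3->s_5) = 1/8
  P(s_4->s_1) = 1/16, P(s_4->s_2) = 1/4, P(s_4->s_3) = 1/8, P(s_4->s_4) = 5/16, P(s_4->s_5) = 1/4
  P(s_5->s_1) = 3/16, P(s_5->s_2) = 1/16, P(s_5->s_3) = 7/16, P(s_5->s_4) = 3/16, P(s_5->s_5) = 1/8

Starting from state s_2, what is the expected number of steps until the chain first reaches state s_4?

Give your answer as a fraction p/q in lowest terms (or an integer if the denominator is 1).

Answer: 29344/5501

Derivation:
Let h_i = expected steps to first reach s_4 from state i.
Boundary: h_s_4 = 0.
First-step equations for the other states:
  h_s_1 = 1 + 1/8*h_s_1 + 1/16*h_s_2 + 5/16*h_s_3 + 1/16*h_s_4 + 7/16*h_s_5
  h_s_2 = 1 + 5/16*h_s_1 + 1/8*h_s_2 + 1/16*h_s_3 + 7/16*h_s_4 + 1/16*h_s_5
  h_s_3 = 1 + 9/16*h_s_1 + 1/16*h_s_2 + 3/16*h_s_3 + 1/16*h_s_4 + 1/8*h_s_5
  h_s_5 = 1 + 3/16*h_s_1 + 1/16*h_s_2 + 7/16*h_s_3 + 3/16*h_s_4 + 1/8*h_s_5

Substituting h_s_4 = 0 and rearranging gives the linear system (I - Q) h = 1:
  [7/8, -1/16, -5/16, -7/16] . (h_s_1, h_s_2, h_s_3, h_s_5) = 1
  [-5/16, 7/8, -1/16, -1/16] . (h_s_1, h_s_2, h_s_3, h_s_5) = 1
  [-9/16, -1/16, 13/16, -1/8] . (h_s_1, h_s_2, h_s_3, h_s_5) = 1
  [-3/16, -1/16, -7/16, 7/8] . (h_s_1, h_s_2, h_s_3, h_s_5) = 1

Solving yields:
  h_s_1 = 46560/5501
  h_s_2 = 29344/5501
  h_s_3 = 47760/5501
  h_s_5 = 42240/5501

Starting state is s_2, so the expected hitting time is h_s_2 = 29344/5501.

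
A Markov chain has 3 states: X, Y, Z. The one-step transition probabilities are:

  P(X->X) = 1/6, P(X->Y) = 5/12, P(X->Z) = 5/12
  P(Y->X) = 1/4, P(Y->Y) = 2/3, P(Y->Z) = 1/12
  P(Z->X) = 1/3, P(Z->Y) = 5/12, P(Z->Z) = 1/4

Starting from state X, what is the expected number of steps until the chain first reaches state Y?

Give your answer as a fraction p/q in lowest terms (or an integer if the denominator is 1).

Let h_i = expected steps to first reach Y from state i.
Boundary: h_Y = 0.
First-step equations for the other states:
  h_X = 1 + 1/6*h_X + 5/12*h_Y + 5/12*h_Z
  h_Z = 1 + 1/3*h_X + 5/12*h_Y + 1/4*h_Z

Substituting h_Y = 0 and rearranging gives the linear system (I - Q) h = 1:
  [5/6, -5/12] . (h_X, h_Z) = 1
  [-1/3, 3/4] . (h_X, h_Z) = 1

Solving yields:
  h_X = 12/5
  h_Z = 12/5

Starting state is X, so the expected hitting time is h_X = 12/5.

Answer: 12/5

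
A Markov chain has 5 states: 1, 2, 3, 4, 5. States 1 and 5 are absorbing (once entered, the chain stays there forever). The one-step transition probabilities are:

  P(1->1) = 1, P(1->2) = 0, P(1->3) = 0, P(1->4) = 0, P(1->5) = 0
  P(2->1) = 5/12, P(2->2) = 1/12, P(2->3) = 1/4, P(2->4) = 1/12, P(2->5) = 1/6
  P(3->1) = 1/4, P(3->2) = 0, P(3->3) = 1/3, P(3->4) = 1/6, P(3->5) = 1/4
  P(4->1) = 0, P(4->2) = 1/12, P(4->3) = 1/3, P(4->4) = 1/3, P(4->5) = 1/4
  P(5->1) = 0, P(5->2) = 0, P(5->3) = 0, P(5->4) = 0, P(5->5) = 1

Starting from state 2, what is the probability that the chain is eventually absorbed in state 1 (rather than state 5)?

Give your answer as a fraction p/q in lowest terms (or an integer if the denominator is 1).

Answer: 26/43

Derivation:
Let a_i = P(absorbed in 1 | start in state i).
Boundary conditions: a_1 = 1, a_5 = 0.
For each transient state i, a_i = sum_j P(i->j) * a_j:
  a_2 = 5/12*a_1 + 1/12*a_2 + 1/4*a_3 + 1/12*a_4 + 1/6*a_5
  a_3 = 1/4*a_1 + 0*a_2 + 1/3*a_3 + 1/6*a_4 + 1/4*a_5
  a_4 = 0*a_1 + 1/12*a_2 + 1/3*a_3 + 1/3*a_4 + 1/4*a_5

Substituting a_1 = 1 and a_5 = 0, rearrange to (I - Q) a = r where r[i] = P(i -> 1):
  [11/12, -1/4, -1/12] . (a_2, a_3, a_4) = 5/12
  [0, 2/3, -1/6] . (a_2, a_3, a_4) = 1/4
  [-1/12, -1/3, 2/3] . (a_2, a_3, a_4) = 0

Solving yields:
  a_2 = 26/43
  a_3 = 271/602
  a_4 = 181/602

Starting state is 2, so the absorption probability is a_2 = 26/43.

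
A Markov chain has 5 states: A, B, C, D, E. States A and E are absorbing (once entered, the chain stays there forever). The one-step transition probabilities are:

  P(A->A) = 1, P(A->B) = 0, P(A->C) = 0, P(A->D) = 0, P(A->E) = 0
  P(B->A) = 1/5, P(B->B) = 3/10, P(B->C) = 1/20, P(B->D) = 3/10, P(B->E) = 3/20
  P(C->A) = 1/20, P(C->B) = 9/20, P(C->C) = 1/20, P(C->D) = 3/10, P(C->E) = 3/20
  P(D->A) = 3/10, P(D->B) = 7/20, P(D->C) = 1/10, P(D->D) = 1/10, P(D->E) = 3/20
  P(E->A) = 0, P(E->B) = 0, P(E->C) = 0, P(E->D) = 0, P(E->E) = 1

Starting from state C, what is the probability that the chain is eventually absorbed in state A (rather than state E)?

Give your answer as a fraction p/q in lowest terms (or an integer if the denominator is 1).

Answer: 103/195

Derivation:
Let a_i = P(absorbed in A | start in state i).
Boundary conditions: a_A = 1, a_E = 0.
For each transient state i, a_i = sum_j P(i->j) * a_j:
  a_B = 1/5*a_A + 3/10*a_B + 1/20*a_C + 3/10*a_D + 3/20*a_E
  a_C = 1/20*a_A + 9/20*a_B + 1/20*a_C + 3/10*a_D + 3/20*a_E
  a_D = 3/10*a_A + 7/20*a_B + 1/10*a_C + 1/10*a_D + 3/20*a_E

Substituting a_A = 1 and a_E = 0, rearrange to (I - Q) a = r where r[i] = P(i -> A):
  [7/10, -1/20, -3/10] . (a_B, a_C, a_D) = 1/5
  [-9/20, 19/20, -3/10] . (a_B, a_C, a_D) = 1/20
  [-7/20, -1/10, 9/10] . (a_B, a_C, a_D) = 3/10

Solving yields:
  a_B = 23/39
  a_C = 103/195
  a_D = 727/1170

Starting state is C, so the absorption probability is a_C = 103/195.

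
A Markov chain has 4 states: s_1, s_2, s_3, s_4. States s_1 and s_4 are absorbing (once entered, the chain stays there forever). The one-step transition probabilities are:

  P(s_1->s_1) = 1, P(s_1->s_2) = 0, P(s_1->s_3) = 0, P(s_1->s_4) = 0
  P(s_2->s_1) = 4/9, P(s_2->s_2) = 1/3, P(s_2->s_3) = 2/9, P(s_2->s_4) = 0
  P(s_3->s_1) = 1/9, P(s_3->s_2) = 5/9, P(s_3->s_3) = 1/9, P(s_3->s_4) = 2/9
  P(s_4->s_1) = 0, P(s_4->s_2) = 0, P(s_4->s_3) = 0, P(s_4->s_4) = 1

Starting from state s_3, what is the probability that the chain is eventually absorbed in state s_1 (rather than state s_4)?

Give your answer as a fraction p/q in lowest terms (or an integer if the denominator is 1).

Answer: 13/19

Derivation:
Let a_i = P(absorbed in s_1 | start in state i).
Boundary conditions: a_s_1 = 1, a_s_4 = 0.
For each transient state i, a_i = sum_j P(i->j) * a_j:
  a_s_2 = 4/9*a_s_1 + 1/3*a_s_2 + 2/9*a_s_3 + 0*a_s_4
  a_s_3 = 1/9*a_s_1 + 5/9*a_s_2 + 1/9*a_s_3 + 2/9*a_s_4

Substituting a_s_1 = 1 and a_s_4 = 0, rearrange to (I - Q) a = r where r[i] = P(i -> s_1):
  [2/3, -2/9] . (a_s_2, a_s_3) = 4/9
  [-5/9, 8/9] . (a_s_2, a_s_3) = 1/9

Solving yields:
  a_s_2 = 17/19
  a_s_3 = 13/19

Starting state is s_3, so the absorption probability is a_s_3 = 13/19.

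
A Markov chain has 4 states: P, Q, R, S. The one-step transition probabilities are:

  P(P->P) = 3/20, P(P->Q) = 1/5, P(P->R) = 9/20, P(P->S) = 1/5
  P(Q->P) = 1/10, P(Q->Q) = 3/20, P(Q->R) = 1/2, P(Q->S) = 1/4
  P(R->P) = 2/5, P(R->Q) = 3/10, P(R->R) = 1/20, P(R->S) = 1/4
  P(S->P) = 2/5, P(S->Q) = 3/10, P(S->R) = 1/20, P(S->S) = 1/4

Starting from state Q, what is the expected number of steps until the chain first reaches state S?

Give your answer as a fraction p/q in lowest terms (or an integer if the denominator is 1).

Let h_i = expected steps to first reach S from state i.
Boundary: h_S = 0.
First-step equations for the other states:
  h_P = 1 + 3/20*h_P + 1/5*h_Q + 9/20*h_R + 1/5*h_S
  h_Q = 1 + 1/10*h_P + 3/20*h_Q + 1/2*h_R + 1/4*h_S
  h_R = 1 + 2/5*h_P + 3/10*h_Q + 1/20*h_R + 1/4*h_S

Substituting h_S = 0 and rearranging gives the linear system (I - Q) h = 1:
  [17/20, -1/5, -9/20] . (h_P, h_Q, h_R) = 1
  [-1/10, 17/20, -1/2] . (h_P, h_Q, h_R) = 1
  [-2/5, -3/10, 19/20] . (h_P, h_Q, h_R) = 1

Solving yields:
  h_P = 11720/2667
  h_Q = 11140/2667
  h_R = 11260/2667

Starting state is Q, so the expected hitting time is h_Q = 11140/2667.

Answer: 11140/2667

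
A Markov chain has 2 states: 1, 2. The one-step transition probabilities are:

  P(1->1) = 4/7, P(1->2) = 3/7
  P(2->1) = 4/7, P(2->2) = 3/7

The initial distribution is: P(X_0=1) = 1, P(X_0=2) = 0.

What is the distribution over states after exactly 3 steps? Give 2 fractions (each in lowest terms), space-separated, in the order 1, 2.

Propagating the distribution step by step (d_{t+1} = d_t * P):
d_0 = (1=1, 2=0)
  d_1[1] = 1*4/7 + 0*4/7 = 4/7
  d_1[2] = 1*3/7 + 0*3/7 = 3/7
d_1 = (1=4/7, 2=3/7)
  d_2[1] = 4/7*4/7 + 3/7*4/7 = 4/7
  d_2[2] = 4/7*3/7 + 3/7*3/7 = 3/7
d_2 = (1=4/7, 2=3/7)
  d_3[1] = 4/7*4/7 + 3/7*4/7 = 4/7
  d_3[2] = 4/7*3/7 + 3/7*3/7 = 3/7
d_3 = (1=4/7, 2=3/7)

Answer: 4/7 3/7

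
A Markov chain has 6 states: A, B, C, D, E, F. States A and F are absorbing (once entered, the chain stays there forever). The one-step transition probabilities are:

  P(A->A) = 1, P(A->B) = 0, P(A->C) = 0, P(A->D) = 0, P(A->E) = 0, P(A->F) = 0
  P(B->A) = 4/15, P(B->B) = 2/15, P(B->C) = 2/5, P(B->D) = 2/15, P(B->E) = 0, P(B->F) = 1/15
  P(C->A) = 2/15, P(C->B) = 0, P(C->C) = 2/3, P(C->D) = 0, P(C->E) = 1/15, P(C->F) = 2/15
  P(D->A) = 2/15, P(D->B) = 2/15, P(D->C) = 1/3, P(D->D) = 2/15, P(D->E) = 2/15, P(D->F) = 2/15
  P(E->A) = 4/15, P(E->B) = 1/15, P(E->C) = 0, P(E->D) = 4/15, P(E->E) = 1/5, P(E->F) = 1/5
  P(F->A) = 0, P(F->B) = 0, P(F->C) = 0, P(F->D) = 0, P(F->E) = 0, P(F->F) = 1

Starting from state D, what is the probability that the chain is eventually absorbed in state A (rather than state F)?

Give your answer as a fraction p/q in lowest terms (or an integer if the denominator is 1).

Let a_i = P(absorbed in A | start in state i).
Boundary conditions: a_A = 1, a_F = 0.
For each transient state i, a_i = sum_j P(i->j) * a_j:
  a_B = 4/15*a_A + 2/15*a_B + 2/5*a_C + 2/15*a_D + 0*a_E + 1/15*a_F
  a_C = 2/15*a_A + 0*a_B + 2/3*a_C + 0*a_D + 1/15*a_E + 2/15*a_F
  a_D = 2/15*a_A + 2/15*a_B + 1/3*a_C + 2/15*a_D + 2/15*a_E + 2/15*a_F
  a_E = 4/15*a_A + 1/15*a_B + 0*a_C + 4/15*a_D + 1/5*a_E + 1/5*a_F

Substituting a_A = 1 and a_F = 0, rearrange to (I - Q) a = r where r[i] = P(i -> A):
  [13/15, -2/5, -2/15, 0] . (a_B, a_C, a_D, a_E) = 4/15
  [0, 1/3, 0, -1/15] . (a_B, a_C, a_D, a_E) = 2/15
  [-2/15, -1/3, 13/15, -2/15] . (a_B, a_C, a_D, a_E) = 2/15
  [-1/15, 0, -4/15, 4/5] . (a_B, a_C, a_D, a_E) = 4/15

Solving yields:
  a_B = 52/83
  a_C = 383/747
  a_D = 133/249
  a_E = 421/747

Starting state is D, so the absorption probability is a_D = 133/249.

Answer: 133/249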